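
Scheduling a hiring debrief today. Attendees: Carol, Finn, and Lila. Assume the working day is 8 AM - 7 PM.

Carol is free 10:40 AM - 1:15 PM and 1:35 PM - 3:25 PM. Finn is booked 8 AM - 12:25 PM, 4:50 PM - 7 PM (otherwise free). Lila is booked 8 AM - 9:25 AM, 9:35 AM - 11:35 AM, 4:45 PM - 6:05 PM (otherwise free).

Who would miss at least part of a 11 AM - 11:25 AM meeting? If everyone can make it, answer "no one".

Carol free: 10:40-13:15, 13:35-15:25.
Finn free: 12:25-16:50 (invert busy blocks within the working day).
Lila free: 09:25-09:35, 11:35-16:45, 18:05-19:00 (invert busy blocks within the working day).
Carol: free for 11:00-11:25. Finn: not fully free for 11:00-11:25. Lila: not fully free for 11:00-11:25.

Finn, Lila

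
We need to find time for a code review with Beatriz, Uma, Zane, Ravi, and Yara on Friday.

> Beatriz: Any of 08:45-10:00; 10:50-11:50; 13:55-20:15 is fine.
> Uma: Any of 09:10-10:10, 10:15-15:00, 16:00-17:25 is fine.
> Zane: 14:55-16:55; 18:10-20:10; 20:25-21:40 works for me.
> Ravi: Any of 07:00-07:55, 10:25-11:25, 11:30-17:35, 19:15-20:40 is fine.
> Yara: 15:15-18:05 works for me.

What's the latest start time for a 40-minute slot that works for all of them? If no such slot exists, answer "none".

16:15

Beatriz ∩ Uma: 09:10-10:00, 10:50-11:50, 13:55-15:00, 16:00-17:25.
Beatriz ∩ Uma ∩ Zane: 14:55-15:00, 16:00-16:55.
Beatriz ∩ Uma ∩ Zane ∩ Ravi: 14:55-15:00, 16:00-16:55.
Beatriz ∩ Uma ∩ Zane ∩ Ravi ∩ Yara: 16:00-16:55.
The last common window of at least 40 minutes is 16:00-16:55; a 40-minute meeting can start as late as 16:15 and still end by 16:55.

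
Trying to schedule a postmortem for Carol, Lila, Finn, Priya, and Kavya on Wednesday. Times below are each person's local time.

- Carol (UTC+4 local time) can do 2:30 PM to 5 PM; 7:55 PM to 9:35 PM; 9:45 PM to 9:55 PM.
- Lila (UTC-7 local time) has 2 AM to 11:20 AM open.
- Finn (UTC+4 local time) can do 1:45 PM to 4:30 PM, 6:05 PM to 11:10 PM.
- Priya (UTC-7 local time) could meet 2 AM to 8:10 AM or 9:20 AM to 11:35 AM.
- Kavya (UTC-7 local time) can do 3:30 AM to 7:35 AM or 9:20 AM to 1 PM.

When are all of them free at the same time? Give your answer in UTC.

10:30-12:30, 16:20-17:35, 17:45-17:55

Carol in UTC: 10:30-13:00, 15:55-17:35, 17:45-17:55 (subtract 4h to convert from UTC+4).
Lila in UTC: 09:00-18:20 (add 7h to convert from UTC-7).
Finn in UTC: 09:45-12:30, 14:05-19:10 (subtract 4h to convert from UTC+4).
Priya in UTC: 09:00-15:10, 16:20-18:35 (add 7h to convert from UTC-7).
Kavya in UTC: 10:30-14:35, 16:20-20:00 (add 7h to convert from UTC-7).
Carol ∩ Lila: 10:30-13:00, 15:55-17:35, 17:45-17:55.
Carol ∩ Lila ∩ Finn: 10:30-12:30, 15:55-17:35, 17:45-17:55.
Carol ∩ Lila ∩ Finn ∩ Priya: 10:30-12:30, 16:20-17:35, 17:45-17:55.
Carol ∩ Lila ∩ Finn ∩ Priya ∩ Kavya: 10:30-12:30, 16:20-17:35, 17:45-17:55.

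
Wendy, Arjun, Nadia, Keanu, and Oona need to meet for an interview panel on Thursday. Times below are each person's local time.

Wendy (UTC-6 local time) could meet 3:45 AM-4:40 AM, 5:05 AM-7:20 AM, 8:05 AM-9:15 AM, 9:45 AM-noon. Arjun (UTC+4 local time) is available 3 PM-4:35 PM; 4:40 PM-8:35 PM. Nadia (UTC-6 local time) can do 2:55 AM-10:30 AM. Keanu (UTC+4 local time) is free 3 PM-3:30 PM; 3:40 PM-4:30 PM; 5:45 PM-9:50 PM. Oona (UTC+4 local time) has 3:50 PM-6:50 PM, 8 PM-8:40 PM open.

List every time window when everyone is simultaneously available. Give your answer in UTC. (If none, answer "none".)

Wendy in UTC: 09:45-10:40, 11:05-13:20, 14:05-15:15, 15:45-18:00 (add 6h to convert from UTC-6).
Arjun in UTC: 11:00-12:35, 12:40-16:35 (subtract 4h to convert from UTC+4).
Nadia in UTC: 08:55-16:30 (add 6h to convert from UTC-6).
Keanu in UTC: 11:00-11:30, 11:40-12:30, 13:45-17:50 (subtract 4h to convert from UTC+4).
Oona in UTC: 11:50-14:50, 16:00-16:40 (subtract 4h to convert from UTC+4).
Wendy ∩ Arjun: 11:05-12:35, 12:40-13:20, 14:05-15:15, 15:45-16:35.
Wendy ∩ Arjun ∩ Nadia: 11:05-12:35, 12:40-13:20, 14:05-15:15, 15:45-16:30.
Wendy ∩ Arjun ∩ Nadia ∩ Keanu: 11:05-11:30, 11:40-12:30, 14:05-15:15, 15:45-16:30.
Wendy ∩ Arjun ∩ Nadia ∩ Keanu ∩ Oona: 11:50-12:30, 14:05-14:50, 16:00-16:30.

11:50-12:30, 14:05-14:50, 16:00-16:30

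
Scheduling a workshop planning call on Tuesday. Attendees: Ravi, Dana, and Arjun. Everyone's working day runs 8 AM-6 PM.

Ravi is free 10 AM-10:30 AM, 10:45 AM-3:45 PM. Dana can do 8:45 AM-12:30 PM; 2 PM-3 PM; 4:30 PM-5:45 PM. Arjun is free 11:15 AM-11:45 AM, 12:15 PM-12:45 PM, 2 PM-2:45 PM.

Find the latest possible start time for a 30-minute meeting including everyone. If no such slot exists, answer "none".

Ravi ∩ Dana: 10:00-10:30, 10:45-12:30, 14:00-15:00.
Ravi ∩ Dana ∩ Arjun: 11:15-11:45, 12:15-12:30, 14:00-14:45.
The last common window of at least 30 minutes is 14:00-14:45; a 30-minute meeting can start as late as 14:15 and still end by 14:45.

14:15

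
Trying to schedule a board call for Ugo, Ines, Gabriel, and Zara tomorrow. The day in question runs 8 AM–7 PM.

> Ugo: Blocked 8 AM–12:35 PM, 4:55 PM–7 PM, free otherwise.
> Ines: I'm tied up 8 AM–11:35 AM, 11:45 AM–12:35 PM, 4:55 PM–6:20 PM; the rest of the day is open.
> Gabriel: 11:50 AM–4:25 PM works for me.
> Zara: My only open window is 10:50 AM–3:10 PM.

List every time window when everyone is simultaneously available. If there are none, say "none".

12:35-15:10

Ugo free: 12:35-16:55 (invert busy blocks within the working day).
Ines free: 11:35-11:45, 12:35-16:55, 18:20-19:00 (invert busy blocks within the working day).
Gabriel free: 11:50-16:25.
Zara free: 10:50-15:10.
Ugo ∩ Ines: 12:35-16:55.
Ugo ∩ Ines ∩ Gabriel: 12:35-16:25.
Ugo ∩ Ines ∩ Gabriel ∩ Zara: 12:35-15:10.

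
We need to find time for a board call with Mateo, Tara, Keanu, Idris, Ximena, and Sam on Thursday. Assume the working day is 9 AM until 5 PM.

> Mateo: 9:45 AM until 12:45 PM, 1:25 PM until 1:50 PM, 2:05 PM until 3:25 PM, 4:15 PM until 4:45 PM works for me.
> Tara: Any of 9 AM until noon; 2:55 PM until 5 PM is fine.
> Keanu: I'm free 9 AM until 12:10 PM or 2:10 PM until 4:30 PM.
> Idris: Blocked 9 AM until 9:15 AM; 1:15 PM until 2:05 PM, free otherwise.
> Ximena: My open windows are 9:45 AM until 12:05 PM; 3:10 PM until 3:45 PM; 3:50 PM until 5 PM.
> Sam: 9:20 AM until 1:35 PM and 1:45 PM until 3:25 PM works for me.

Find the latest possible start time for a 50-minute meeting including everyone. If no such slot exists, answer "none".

11:10

Mateo free: 09:45-12:45, 13:25-13:50, 14:05-15:25, 16:15-16:45.
Tara free: 09:00-12:00, 14:55-17:00.
Keanu free: 09:00-12:10, 14:10-16:30.
Idris free: 09:15-13:15, 14:05-17:00 (invert busy blocks within the working day).
Ximena free: 09:45-12:05, 15:10-15:45, 15:50-17:00.
Sam free: 09:20-13:35, 13:45-15:25.
Mateo ∩ Tara: 09:45-12:00, 14:55-15:25, 16:15-16:45.
Mateo ∩ Tara ∩ Keanu: 09:45-12:00, 14:55-15:25, 16:15-16:30.
Mateo ∩ Tara ∩ Keanu ∩ Idris: 09:45-12:00, 14:55-15:25, 16:15-16:30.
Mateo ∩ Tara ∩ Keanu ∩ Idris ∩ Ximena: 09:45-12:00, 15:10-15:25, 16:15-16:30.
Mateo ∩ Tara ∩ Keanu ∩ Idris ∩ Ximena ∩ Sam: 09:45-12:00, 15:10-15:25.
So the common availability across everyone is 09:45-12:00, 15:10-15:25.
The last common window of at least 50 minutes is 09:45-12:00; a 50-minute meeting can start as late as 11:10 and still end by 12:00.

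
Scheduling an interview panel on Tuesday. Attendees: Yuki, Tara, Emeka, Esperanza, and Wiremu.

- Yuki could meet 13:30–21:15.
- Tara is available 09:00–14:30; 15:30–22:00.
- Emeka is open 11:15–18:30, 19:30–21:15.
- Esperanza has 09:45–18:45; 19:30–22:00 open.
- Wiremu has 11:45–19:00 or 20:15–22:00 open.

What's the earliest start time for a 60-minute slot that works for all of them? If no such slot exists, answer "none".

Yuki ∩ Tara: 13:30-14:30, 15:30-21:15.
Yuki ∩ Tara ∩ Emeka: 13:30-14:30, 15:30-18:30, 19:30-21:15.
Yuki ∩ Tara ∩ Emeka ∩ Esperanza: 13:30-14:30, 15:30-18:30, 19:30-21:15.
Yuki ∩ Tara ∩ Emeka ∩ Esperanza ∩ Wiremu: 13:30-14:30, 15:30-18:30, 20:15-21:15.
The first common window of at least 60 minutes is 13:30-14:30, so the earliest start is 13:30.

13:30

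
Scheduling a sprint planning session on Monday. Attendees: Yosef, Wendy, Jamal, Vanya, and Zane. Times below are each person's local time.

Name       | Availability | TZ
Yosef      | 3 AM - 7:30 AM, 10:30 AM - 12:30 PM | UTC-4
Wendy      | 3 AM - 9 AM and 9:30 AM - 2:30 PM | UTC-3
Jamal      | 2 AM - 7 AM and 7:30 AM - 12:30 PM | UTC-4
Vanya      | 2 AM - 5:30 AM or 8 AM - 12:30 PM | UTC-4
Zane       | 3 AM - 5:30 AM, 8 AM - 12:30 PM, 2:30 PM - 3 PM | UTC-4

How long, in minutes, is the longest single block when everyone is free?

Yosef in UTC: 07:00-11:30, 14:30-16:30 (add 4h to convert from UTC-4).
Wendy in UTC: 06:00-12:00, 12:30-17:30 (add 3h to convert from UTC-3).
Jamal in UTC: 06:00-11:00, 11:30-16:30 (add 4h to convert from UTC-4).
Vanya in UTC: 06:00-09:30, 12:00-16:30 (add 4h to convert from UTC-4).
Zane in UTC: 07:00-09:30, 12:00-16:30, 18:30-19:00 (add 4h to convert from UTC-4).
Yosef ∩ Wendy: 07:00-11:30, 14:30-16:30.
Yosef ∩ Wendy ∩ Jamal: 07:00-11:00, 14:30-16:30.
Yosef ∩ Wendy ∩ Jamal ∩ Vanya: 07:00-09:30, 14:30-16:30.
Yosef ∩ Wendy ∩ Jamal ∩ Vanya ∩ Zane: 07:00-09:30, 14:30-16:30.
Those are the intersection windows.
The longest is 07:00-09:30 at 150 minutes.

150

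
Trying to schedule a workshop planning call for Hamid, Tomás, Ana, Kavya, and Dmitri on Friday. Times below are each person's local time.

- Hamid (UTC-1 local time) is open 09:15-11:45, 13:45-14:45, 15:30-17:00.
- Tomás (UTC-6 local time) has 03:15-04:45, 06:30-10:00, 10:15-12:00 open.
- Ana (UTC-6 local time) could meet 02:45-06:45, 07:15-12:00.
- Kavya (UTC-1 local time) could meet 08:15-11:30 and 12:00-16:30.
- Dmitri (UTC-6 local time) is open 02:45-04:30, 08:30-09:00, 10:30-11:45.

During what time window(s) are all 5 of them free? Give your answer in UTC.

10:15-10:30, 14:45-15:00, 16:30-17:30

Hamid in UTC: 10:15-12:45, 14:45-15:45, 16:30-18:00 (add 1h to convert from UTC-1).
Tomás in UTC: 09:15-10:45, 12:30-16:00, 16:15-18:00 (add 6h to convert from UTC-6).
Ana in UTC: 08:45-12:45, 13:15-18:00 (add 6h to convert from UTC-6).
Kavya in UTC: 09:15-12:30, 13:00-17:30 (add 1h to convert from UTC-1).
Dmitri in UTC: 08:45-10:30, 14:30-15:00, 16:30-17:45 (add 6h to convert from UTC-6).
Hamid ∩ Tomás: 10:15-10:45, 12:30-12:45, 14:45-15:45, 16:30-18:00.
Hamid ∩ Tomás ∩ Ana: 10:15-10:45, 12:30-12:45, 14:45-15:45, 16:30-18:00.
Hamid ∩ Tomás ∩ Ana ∩ Kavya: 10:15-10:45, 14:45-15:45, 16:30-17:30.
Hamid ∩ Tomás ∩ Ana ∩ Kavya ∩ Dmitri: 10:15-10:30, 14:45-15:00, 16:30-17:30.
So the common availability across everyone is 10:15-10:30, 14:45-15:00, 16:30-17:30.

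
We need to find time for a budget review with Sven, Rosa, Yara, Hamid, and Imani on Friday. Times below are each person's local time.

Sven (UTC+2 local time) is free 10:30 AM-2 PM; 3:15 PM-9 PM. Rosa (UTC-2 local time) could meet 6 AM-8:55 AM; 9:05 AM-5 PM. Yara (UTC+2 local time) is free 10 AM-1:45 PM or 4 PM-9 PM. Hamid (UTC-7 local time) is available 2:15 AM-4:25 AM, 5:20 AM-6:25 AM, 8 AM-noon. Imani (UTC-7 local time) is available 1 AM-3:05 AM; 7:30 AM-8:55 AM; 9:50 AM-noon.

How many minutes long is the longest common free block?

Sven in UTC: 08:30-12:00, 13:15-19:00 (subtract 2h to convert from UTC+2).
Rosa in UTC: 08:00-10:55, 11:05-19:00 (add 2h to convert from UTC-2).
Yara in UTC: 08:00-11:45, 14:00-19:00 (subtract 2h to convert from UTC+2).
Hamid in UTC: 09:15-11:25, 12:20-13:25, 15:00-19:00 (add 7h to convert from UTC-7).
Imani in UTC: 08:00-10:05, 14:30-15:55, 16:50-19:00 (add 7h to convert from UTC-7).
Sven ∩ Rosa: 08:30-10:55, 11:05-12:00, 13:15-19:00.
Sven ∩ Rosa ∩ Yara: 08:30-10:55, 11:05-11:45, 14:00-19:00.
Sven ∩ Rosa ∩ Yara ∩ Hamid: 09:15-10:55, 11:05-11:25, 15:00-19:00.
Sven ∩ Rosa ∩ Yara ∩ Hamid ∩ Imani: 09:15-10:05, 15:00-15:55, 16:50-19:00.
Those are the intersection windows.
The longest is 16:50-19:00 at 130 minutes.

130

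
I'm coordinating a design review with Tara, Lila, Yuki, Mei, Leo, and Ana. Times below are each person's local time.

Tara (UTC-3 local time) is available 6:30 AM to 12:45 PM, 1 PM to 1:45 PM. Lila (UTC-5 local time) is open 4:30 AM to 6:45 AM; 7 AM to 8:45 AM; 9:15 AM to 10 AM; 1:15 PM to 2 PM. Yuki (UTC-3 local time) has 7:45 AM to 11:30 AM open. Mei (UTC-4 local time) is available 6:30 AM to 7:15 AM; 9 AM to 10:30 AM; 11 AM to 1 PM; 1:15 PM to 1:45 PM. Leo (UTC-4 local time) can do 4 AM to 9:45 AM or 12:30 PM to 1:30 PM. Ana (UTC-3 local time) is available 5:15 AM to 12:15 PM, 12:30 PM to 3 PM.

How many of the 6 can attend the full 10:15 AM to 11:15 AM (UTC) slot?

4

Tara in UTC: 09:30-15:45, 16:00-16:45 (add 3h to convert from UTC-3).
Lila in UTC: 09:30-11:45, 12:00-13:45, 14:15-15:00, 18:15-19:00 (add 5h to convert from UTC-5).
Yuki in UTC: 10:45-14:30 (add 3h to convert from UTC-3).
Mei in UTC: 10:30-11:15, 13:00-14:30, 15:00-17:00, 17:15-17:45 (add 4h to convert from UTC-4).
Leo in UTC: 08:00-13:45, 16:30-17:30 (add 4h to convert from UTC-4).
Ana in UTC: 08:15-15:15, 15:30-18:00 (add 3h to convert from UTC-3).
Tara, Lila, Leo, and Ana can make the full 10:15-11:15 slot — that's 4.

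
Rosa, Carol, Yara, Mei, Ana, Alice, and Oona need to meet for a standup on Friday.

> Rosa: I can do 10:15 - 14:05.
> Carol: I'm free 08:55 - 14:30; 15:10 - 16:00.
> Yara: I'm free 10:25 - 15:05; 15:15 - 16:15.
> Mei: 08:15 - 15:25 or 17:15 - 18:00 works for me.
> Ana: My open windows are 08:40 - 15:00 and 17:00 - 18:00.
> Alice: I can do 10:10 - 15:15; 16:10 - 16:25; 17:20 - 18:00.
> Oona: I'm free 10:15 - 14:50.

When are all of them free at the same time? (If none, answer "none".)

10:25-14:05

Rosa ∩ Carol: 10:15-14:05.
Rosa ∩ Carol ∩ Yara: 10:25-14:05.
Rosa ∩ Carol ∩ Yara ∩ Mei: 10:25-14:05.
Rosa ∩ Carol ∩ Yara ∩ Mei ∩ Ana: 10:25-14:05.
Rosa ∩ Carol ∩ Yara ∩ Mei ∩ Ana ∩ Alice: 10:25-14:05.
Rosa ∩ Carol ∩ Yara ∩ Mei ∩ Ana ∩ Alice ∩ Oona: 10:25-14:05.
So the common availability across everyone is 10:25-14:05.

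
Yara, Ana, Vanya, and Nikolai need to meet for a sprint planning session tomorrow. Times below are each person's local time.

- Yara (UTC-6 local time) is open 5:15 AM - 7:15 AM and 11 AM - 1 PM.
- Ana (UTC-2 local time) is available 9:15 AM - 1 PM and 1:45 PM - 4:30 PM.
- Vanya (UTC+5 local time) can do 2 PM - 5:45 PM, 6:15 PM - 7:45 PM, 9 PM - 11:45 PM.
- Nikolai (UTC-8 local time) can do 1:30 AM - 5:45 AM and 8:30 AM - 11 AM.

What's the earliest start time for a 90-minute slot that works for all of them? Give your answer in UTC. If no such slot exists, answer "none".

Yara in UTC: 11:15-13:15, 17:00-19:00 (add 6h to convert from UTC-6).
Ana in UTC: 11:15-15:00, 15:45-18:30 (add 2h to convert from UTC-2).
Vanya in UTC: 09:00-12:45, 13:15-14:45, 16:00-18:45 (subtract 5h to convert from UTC+5).
Nikolai in UTC: 09:30-13:45, 16:30-19:00 (add 8h to convert from UTC-8).
Yara ∩ Ana: 11:15-13:15, 17:00-18:30.
Yara ∩ Ana ∩ Vanya: 11:15-12:45, 17:00-18:30.
Yara ∩ Ana ∩ Vanya ∩ Nikolai: 11:15-12:45, 17:00-18:30.
The first common window of at least 90 minutes is 11:15-12:45, so the earliest start is 11:15.

11:15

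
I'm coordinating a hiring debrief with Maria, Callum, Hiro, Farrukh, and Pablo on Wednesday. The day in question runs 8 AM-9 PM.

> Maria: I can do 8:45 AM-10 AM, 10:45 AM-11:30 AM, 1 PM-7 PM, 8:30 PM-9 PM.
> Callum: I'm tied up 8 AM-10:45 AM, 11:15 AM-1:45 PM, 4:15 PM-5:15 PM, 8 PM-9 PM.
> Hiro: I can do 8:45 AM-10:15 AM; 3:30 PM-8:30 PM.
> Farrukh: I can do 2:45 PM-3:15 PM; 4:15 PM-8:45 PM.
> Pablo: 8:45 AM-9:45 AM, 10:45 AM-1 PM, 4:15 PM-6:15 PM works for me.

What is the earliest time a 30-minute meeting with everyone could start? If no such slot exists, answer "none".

17:15

Maria free: 08:45-10:00, 10:45-11:30, 13:00-19:00, 20:30-21:00.
Callum free: 10:45-11:15, 13:45-16:15, 17:15-20:00 (invert busy blocks within the working day).
Hiro free: 08:45-10:15, 15:30-20:30.
Farrukh free: 14:45-15:15, 16:15-20:45.
Pablo free: 08:45-09:45, 10:45-13:00, 16:15-18:15.
Maria ∩ Callum: 10:45-11:15, 13:45-16:15, 17:15-19:00.
Maria ∩ Callum ∩ Hiro: 15:30-16:15, 17:15-19:00.
Maria ∩ Callum ∩ Hiro ∩ Farrukh: 17:15-19:00.
Maria ∩ Callum ∩ Hiro ∩ Farrukh ∩ Pablo: 17:15-18:15.
The first common window of at least 30 minutes is 17:15-18:15, so the earliest start is 17:15.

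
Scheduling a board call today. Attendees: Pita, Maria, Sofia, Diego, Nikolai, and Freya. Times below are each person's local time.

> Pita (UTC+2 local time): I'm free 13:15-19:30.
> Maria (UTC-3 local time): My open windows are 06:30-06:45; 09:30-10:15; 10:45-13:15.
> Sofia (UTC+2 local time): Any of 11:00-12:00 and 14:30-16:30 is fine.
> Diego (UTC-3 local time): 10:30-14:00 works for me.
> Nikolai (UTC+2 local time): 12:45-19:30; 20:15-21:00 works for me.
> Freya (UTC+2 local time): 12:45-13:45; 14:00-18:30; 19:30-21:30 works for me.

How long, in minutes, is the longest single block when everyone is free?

45

Pita in UTC: 11:15-17:30 (subtract 2h to convert from UTC+2).
Maria in UTC: 09:30-09:45, 12:30-13:15, 13:45-16:15 (add 3h to convert from UTC-3).
Sofia in UTC: 09:00-10:00, 12:30-14:30 (subtract 2h to convert from UTC+2).
Diego in UTC: 13:30-17:00 (add 3h to convert from UTC-3).
Nikolai in UTC: 10:45-17:30, 18:15-19:00 (subtract 2h to convert from UTC+2).
Freya in UTC: 10:45-11:45, 12:00-16:30, 17:30-19:30 (subtract 2h to convert from UTC+2).
Pita ∩ Maria: 12:30-13:15, 13:45-16:15.
Pita ∩ Maria ∩ Sofia: 12:30-13:15, 13:45-14:30.
Pita ∩ Maria ∩ Sofia ∩ Diego: 13:45-14:30.
Pita ∩ Maria ∩ Sofia ∩ Diego ∩ Nikolai: 13:45-14:30.
Pita ∩ Maria ∩ Sofia ∩ Diego ∩ Nikolai ∩ Freya: 13:45-14:30.
The longest is 13:45-14:30 at 45 minutes.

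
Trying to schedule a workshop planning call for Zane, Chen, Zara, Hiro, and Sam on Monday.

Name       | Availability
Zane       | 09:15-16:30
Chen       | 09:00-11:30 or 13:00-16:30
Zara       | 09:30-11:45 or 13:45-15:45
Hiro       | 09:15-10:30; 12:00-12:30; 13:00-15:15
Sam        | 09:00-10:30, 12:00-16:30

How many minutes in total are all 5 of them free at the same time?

150

Zane ∩ Chen: 09:15-11:30, 13:00-16:30.
Zane ∩ Chen ∩ Zara: 09:30-11:30, 13:45-15:45.
Zane ∩ Chen ∩ Zara ∩ Hiro: 09:30-10:30, 13:45-15:15.
Zane ∩ Chen ∩ Zara ∩ Hiro ∩ Sam: 09:30-10:30, 13:45-15:15.
So the common availability across everyone is 09:30-10:30, 13:45-15:15.
Summing the common windows: 60 + 90 = 150 minutes.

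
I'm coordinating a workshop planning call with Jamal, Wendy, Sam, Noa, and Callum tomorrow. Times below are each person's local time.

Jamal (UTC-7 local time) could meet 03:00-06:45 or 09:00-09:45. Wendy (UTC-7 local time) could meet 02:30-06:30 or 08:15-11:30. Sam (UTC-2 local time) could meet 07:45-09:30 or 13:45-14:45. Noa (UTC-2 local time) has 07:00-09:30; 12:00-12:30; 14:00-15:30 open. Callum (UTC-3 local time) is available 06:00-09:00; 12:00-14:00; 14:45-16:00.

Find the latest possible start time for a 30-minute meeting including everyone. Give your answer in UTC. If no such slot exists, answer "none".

Jamal in UTC: 10:00-13:45, 16:00-16:45 (add 7h to convert from UTC-7).
Wendy in UTC: 09:30-13:30, 15:15-18:30 (add 7h to convert from UTC-7).
Sam in UTC: 09:45-11:30, 15:45-16:45 (add 2h to convert from UTC-2).
Noa in UTC: 09:00-11:30, 14:00-14:30, 16:00-17:30 (add 2h to convert from UTC-2).
Callum in UTC: 09:00-12:00, 15:00-17:00, 17:45-19:00 (add 3h to convert from UTC-3).
Jamal ∩ Wendy: 10:00-13:30, 16:00-16:45.
Jamal ∩ Wendy ∩ Sam: 10:00-11:30, 16:00-16:45.
Jamal ∩ Wendy ∩ Sam ∩ Noa: 10:00-11:30, 16:00-16:45.
Jamal ∩ Wendy ∩ Sam ∩ Noa ∩ Callum: 10:00-11:30, 16:00-16:45.
The last common window of at least 30 minutes is 16:00-16:45; a 30-minute meeting can start as late as 16:15 and still end by 16:45.

16:15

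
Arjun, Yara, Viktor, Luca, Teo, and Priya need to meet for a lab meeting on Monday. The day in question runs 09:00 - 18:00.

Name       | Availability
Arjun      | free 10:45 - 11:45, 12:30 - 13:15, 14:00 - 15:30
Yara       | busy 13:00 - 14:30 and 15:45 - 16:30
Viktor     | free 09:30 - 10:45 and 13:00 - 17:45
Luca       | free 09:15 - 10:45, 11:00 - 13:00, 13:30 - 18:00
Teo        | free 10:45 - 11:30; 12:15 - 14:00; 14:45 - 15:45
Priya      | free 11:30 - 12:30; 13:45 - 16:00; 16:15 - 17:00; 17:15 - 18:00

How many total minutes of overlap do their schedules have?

Arjun free: 10:45-11:45, 12:30-13:15, 14:00-15:30.
Yara free: 09:00-13:00, 14:30-15:45, 16:30-18:00 (invert busy blocks within the working day).
Viktor free: 09:30-10:45, 13:00-17:45.
Luca free: 09:15-10:45, 11:00-13:00, 13:30-18:00.
Teo free: 10:45-11:30, 12:15-14:00, 14:45-15:45.
Priya free: 11:30-12:30, 13:45-16:00, 16:15-17:00, 17:15-18:00.
Arjun ∩ Yara: 10:45-11:45, 12:30-13:00, 14:30-15:30.
Arjun ∩ Yara ∩ Viktor: 14:30-15:30.
Arjun ∩ Yara ∩ Viktor ∩ Luca: 14:30-15:30.
Arjun ∩ Yara ∩ Viktor ∩ Luca ∩ Teo: 14:45-15:30.
Arjun ∩ Yara ∩ Viktor ∩ Luca ∩ Teo ∩ Priya: 14:45-15:30.
Those are the intersection windows.
That's a single block of 45 minutes.

45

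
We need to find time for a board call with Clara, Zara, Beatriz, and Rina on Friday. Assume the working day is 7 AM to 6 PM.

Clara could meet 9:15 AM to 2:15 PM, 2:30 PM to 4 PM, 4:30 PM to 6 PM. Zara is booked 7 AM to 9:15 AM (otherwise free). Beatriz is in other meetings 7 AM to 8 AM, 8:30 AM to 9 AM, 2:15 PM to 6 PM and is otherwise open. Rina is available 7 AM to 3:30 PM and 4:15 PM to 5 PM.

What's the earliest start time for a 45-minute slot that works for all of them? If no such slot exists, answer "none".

Clara free: 09:15-14:15, 14:30-16:00, 16:30-18:00.
Zara free: 09:15-18:00 (invert busy blocks within the working day).
Beatriz free: 08:00-08:30, 09:00-14:15 (invert busy blocks within the working day).
Rina free: 07:00-15:30, 16:15-17:00.
Clara ∩ Zara: 09:15-14:15, 14:30-16:00, 16:30-18:00.
Clara ∩ Zara ∩ Beatriz: 09:15-14:15.
Clara ∩ Zara ∩ Beatriz ∩ Rina: 09:15-14:15.
The first common window of at least 45 minutes is 09:15-14:15, so the earliest start is 09:15.

09:15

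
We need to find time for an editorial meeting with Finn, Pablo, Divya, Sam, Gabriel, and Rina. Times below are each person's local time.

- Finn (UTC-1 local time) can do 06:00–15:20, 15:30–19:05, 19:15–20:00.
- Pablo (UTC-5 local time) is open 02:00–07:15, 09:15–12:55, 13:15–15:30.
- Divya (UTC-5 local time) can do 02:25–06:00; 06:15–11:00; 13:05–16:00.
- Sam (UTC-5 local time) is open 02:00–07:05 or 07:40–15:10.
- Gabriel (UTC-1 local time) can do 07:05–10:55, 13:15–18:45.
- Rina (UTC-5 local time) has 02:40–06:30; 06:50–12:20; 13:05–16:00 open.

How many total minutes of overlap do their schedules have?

Finn in UTC: 07:00-16:20, 16:30-20:05, 20:15-21:00 (add 1h to convert from UTC-1).
Pablo in UTC: 07:00-12:15, 14:15-17:55, 18:15-20:30 (add 5h to convert from UTC-5).
Divya in UTC: 07:25-11:00, 11:15-16:00, 18:05-21:00 (add 5h to convert from UTC-5).
Sam in UTC: 07:00-12:05, 12:40-20:10 (add 5h to convert from UTC-5).
Gabriel in UTC: 08:05-11:55, 14:15-19:45 (add 1h to convert from UTC-1).
Rina in UTC: 07:40-11:30, 11:50-17:20, 18:05-21:00 (add 5h to convert from UTC-5).
Finn ∩ Pablo: 07:00-12:15, 14:15-16:20, 16:30-17:55, 18:15-20:05, 20:15-20:30.
Finn ∩ Pablo ∩ Divya: 07:25-11:00, 11:15-12:15, 14:15-16:00, 18:15-20:05, 20:15-20:30.
Finn ∩ Pablo ∩ Divya ∩ Sam: 07:25-11:00, 11:15-12:05, 14:15-16:00, 18:15-20:05.
Finn ∩ Pablo ∩ Divya ∩ Sam ∩ Gabriel: 08:05-11:00, 11:15-11:55, 14:15-16:00, 18:15-19:45.
Finn ∩ Pablo ∩ Divya ∩ Sam ∩ Gabriel ∩ Rina: 08:05-11:00, 11:15-11:30, 11:50-11:55, 14:15-16:00, 18:15-19:45.
So the common availability across everyone is 08:05-11:00, 11:15-11:30, 11:50-11:55, 14:15-16:00, 18:15-19:45.
Summing the common windows: 175 + 15 + 5 + 105 + 90 = 390 minutes.

390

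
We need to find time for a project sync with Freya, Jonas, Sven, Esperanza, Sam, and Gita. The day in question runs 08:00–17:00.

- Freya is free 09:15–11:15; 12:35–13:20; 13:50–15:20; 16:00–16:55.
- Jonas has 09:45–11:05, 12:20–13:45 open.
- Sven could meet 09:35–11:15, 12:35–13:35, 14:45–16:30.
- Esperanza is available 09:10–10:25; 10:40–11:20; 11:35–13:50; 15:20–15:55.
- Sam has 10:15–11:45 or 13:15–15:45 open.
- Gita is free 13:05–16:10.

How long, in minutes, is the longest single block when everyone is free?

Freya ∩ Jonas: 09:45-11:05, 12:35-13:20.
Freya ∩ Jonas ∩ Sven: 09:45-11:05, 12:35-13:20.
Freya ∩ Jonas ∩ Sven ∩ Esperanza: 09:45-10:25, 10:40-11:05, 12:35-13:20.
Freya ∩ Jonas ∩ Sven ∩ Esperanza ∩ Sam: 10:15-10:25, 10:40-11:05, 13:15-13:20.
Freya ∩ Jonas ∩ Sven ∩ Esperanza ∩ Sam ∩ Gita: 13:15-13:20.
So the common availability across everyone is 13:15-13:20.
The longest is 13:15-13:20 at 5 minutes.

5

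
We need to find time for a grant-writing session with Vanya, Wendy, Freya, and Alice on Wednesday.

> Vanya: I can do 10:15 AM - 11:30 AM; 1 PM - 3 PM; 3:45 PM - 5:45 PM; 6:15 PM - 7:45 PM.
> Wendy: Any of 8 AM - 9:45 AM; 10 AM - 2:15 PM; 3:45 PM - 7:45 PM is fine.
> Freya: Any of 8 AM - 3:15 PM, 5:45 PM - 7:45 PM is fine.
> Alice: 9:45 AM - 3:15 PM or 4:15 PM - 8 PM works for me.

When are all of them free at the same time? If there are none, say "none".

Vanya ∩ Wendy: 10:15-11:30, 13:00-14:15, 15:45-17:45, 18:15-19:45.
Vanya ∩ Wendy ∩ Freya: 10:15-11:30, 13:00-14:15, 18:15-19:45.
Vanya ∩ Wendy ∩ Freya ∩ Alice: 10:15-11:30, 13:00-14:15, 18:15-19:45.

10:15-11:30, 13:00-14:15, 18:15-19:45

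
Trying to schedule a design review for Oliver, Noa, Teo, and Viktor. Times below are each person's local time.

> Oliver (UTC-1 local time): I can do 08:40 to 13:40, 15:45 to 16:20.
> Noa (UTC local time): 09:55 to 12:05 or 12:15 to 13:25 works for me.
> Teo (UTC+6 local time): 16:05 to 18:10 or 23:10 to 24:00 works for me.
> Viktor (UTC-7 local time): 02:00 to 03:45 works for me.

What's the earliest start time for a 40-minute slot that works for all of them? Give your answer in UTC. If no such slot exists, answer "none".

Oliver in UTC: 09:40-14:40, 16:45-17:20 (add 1h to convert from UTC-1).
Noa in UTC: 09:55-12:05, 12:15-13:25.
Teo in UTC: 10:05-12:10, 17:10-18:00 (subtract 6h to convert from UTC+6).
Viktor in UTC: 09:00-10:45 (add 7h to convert from UTC-7).
Oliver ∩ Noa: 09:55-12:05, 12:15-13:25.
Oliver ∩ Noa ∩ Teo: 10:05-12:05.
Oliver ∩ Noa ∩ Teo ∩ Viktor: 10:05-10:45.
So the common availability across everyone is 10:05-10:45.
The first common window of at least 40 minutes is 10:05-10:45, so the earliest start is 10:05.

10:05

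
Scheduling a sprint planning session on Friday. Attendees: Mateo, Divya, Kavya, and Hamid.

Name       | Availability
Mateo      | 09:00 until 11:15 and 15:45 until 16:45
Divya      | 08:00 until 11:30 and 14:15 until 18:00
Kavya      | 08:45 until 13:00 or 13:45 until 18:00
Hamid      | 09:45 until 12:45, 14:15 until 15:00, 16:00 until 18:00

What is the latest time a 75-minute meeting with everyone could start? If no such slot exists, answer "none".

Mateo ∩ Divya: 09:00-11:15, 15:45-16:45.
Mateo ∩ Divya ∩ Kavya: 09:00-11:15, 15:45-16:45.
Mateo ∩ Divya ∩ Kavya ∩ Hamid: 09:45-11:15, 16:00-16:45.
So the common availability across everyone is 09:45-11:15, 16:00-16:45.
The last common window of at least 75 minutes is 09:45-11:15; a 75-minute meeting can start as late as 10:00 and still end by 11:15.

10:00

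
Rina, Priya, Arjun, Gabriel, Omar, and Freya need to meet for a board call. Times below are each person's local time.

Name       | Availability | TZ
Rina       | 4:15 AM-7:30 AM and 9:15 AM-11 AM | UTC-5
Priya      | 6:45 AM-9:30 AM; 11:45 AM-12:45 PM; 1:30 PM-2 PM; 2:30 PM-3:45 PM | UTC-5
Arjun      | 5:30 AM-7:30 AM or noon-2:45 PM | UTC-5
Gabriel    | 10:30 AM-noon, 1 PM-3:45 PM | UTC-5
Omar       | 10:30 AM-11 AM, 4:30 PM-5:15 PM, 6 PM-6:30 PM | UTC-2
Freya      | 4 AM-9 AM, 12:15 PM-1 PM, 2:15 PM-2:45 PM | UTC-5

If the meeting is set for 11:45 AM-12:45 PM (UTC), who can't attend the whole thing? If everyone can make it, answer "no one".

Rina in UTC: 09:15-12:30, 14:15-16:00 (add 5h to convert from UTC-5).
Priya in UTC: 11:45-14:30, 16:45-17:45, 18:30-19:00, 19:30-20:45 (add 5h to convert from UTC-5).
Arjun in UTC: 10:30-12:30, 17:00-19:45 (add 5h to convert from UTC-5).
Gabriel in UTC: 15:30-17:00, 18:00-20:45 (add 5h to convert from UTC-5).
Omar in UTC: 12:30-13:00, 18:30-19:15, 20:00-20:30 (add 2h to convert from UTC-2).
Freya in UTC: 09:00-14:00, 17:15-18:00, 19:15-19:45 (add 5h to convert from UTC-5).
Rina: not fully free for 11:45-12:45. Priya: free for 11:45-12:45. Arjun: not fully free for 11:45-12:45. Gabriel: not fully free for 11:45-12:45. Omar: not fully free for 11:45-12:45. Freya: free for 11:45-12:45.

Arjun, Gabriel, Omar, Rina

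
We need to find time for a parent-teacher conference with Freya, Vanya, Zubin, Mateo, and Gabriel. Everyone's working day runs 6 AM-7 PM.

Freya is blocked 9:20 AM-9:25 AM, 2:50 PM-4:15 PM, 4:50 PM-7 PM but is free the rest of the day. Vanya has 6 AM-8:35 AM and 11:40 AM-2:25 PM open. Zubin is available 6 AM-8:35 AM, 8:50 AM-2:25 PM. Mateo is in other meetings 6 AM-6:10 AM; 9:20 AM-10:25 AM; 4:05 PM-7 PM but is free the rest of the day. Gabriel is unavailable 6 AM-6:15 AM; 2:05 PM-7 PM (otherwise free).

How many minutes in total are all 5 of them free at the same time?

285

Freya free: 06:00-09:20, 09:25-14:50, 16:15-16:50 (invert busy blocks within the working day).
Vanya free: 06:00-08:35, 11:40-14:25.
Zubin free: 06:00-08:35, 08:50-14:25.
Mateo free: 06:10-09:20, 10:25-16:05 (invert busy blocks within the working day).
Gabriel free: 06:15-14:05 (invert busy blocks within the working day).
Freya ∩ Vanya: 06:00-08:35, 11:40-14:25.
Freya ∩ Vanya ∩ Zubin: 06:00-08:35, 11:40-14:25.
Freya ∩ Vanya ∩ Zubin ∩ Mateo: 06:10-08:35, 11:40-14:25.
Freya ∩ Vanya ∩ Zubin ∩ Mateo ∩ Gabriel: 06:15-08:35, 11:40-14:05.
Summing the common windows: 140 + 145 = 285 minutes.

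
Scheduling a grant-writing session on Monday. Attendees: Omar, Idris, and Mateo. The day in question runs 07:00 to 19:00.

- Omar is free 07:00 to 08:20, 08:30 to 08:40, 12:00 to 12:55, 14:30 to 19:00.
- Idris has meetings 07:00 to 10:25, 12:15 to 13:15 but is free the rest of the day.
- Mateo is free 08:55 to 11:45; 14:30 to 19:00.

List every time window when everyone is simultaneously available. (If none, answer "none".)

14:30-19:00

Omar free: 07:00-08:20, 08:30-08:40, 12:00-12:55, 14:30-19:00.
Idris free: 10:25-12:15, 13:15-19:00 (invert busy blocks within the working day).
Mateo free: 08:55-11:45, 14:30-19:00.
Omar ∩ Idris: 12:00-12:15, 14:30-19:00.
Omar ∩ Idris ∩ Mateo: 14:30-19:00.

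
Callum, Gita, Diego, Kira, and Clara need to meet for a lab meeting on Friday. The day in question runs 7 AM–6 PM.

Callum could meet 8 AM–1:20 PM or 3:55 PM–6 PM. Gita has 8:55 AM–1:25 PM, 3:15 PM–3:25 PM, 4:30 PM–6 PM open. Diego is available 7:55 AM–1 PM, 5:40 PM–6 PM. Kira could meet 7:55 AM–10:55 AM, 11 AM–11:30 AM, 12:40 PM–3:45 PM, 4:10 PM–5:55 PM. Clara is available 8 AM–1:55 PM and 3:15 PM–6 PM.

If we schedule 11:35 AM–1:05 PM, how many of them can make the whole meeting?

Callum, Gita, and Clara can make the full 11:35-13:05 slot — that's 3.

3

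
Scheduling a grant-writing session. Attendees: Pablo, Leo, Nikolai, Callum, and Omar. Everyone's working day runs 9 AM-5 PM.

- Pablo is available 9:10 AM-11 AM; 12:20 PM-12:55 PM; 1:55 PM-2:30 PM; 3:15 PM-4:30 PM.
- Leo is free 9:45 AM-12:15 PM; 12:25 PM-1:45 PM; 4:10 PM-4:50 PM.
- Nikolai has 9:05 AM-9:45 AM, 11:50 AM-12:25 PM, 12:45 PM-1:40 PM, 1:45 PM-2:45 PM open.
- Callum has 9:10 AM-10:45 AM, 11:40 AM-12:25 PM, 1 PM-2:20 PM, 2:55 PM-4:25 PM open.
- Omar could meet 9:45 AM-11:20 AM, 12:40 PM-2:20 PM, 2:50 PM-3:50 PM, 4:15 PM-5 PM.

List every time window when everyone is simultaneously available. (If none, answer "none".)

none

Pablo ∩ Leo: 09:45-11:00, 12:25-12:55, 16:10-16:30.
Pablo ∩ Leo ∩ Nikolai: 12:45-12:55.
Pablo ∩ Leo ∩ Nikolai ∩ Callum: ∅.
Pablo ∩ Leo ∩ Nikolai ∩ Callum ∩ Omar: ∅.
There is no time when everyone is free.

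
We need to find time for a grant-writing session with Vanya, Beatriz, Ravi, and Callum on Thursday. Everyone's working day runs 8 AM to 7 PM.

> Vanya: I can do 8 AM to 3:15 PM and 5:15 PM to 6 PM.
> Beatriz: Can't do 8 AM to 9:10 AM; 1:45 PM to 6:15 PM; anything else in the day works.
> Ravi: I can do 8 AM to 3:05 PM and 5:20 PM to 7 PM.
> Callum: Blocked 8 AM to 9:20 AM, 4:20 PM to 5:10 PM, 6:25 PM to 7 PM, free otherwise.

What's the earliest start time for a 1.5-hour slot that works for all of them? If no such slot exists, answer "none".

09:20

Vanya free: 08:00-15:15, 17:15-18:00.
Beatriz free: 09:10-13:45, 18:15-19:00 (invert busy blocks within the working day).
Ravi free: 08:00-15:05, 17:20-19:00.
Callum free: 09:20-16:20, 17:10-18:25 (invert busy blocks within the working day).
Vanya ∩ Beatriz: 09:10-13:45.
Vanya ∩ Beatriz ∩ Ravi: 09:10-13:45.
Vanya ∩ Beatriz ∩ Ravi ∩ Callum: 09:20-13:45.
The first common window of at least 90 minutes is 09:20-13:45, so the earliest start is 09:20.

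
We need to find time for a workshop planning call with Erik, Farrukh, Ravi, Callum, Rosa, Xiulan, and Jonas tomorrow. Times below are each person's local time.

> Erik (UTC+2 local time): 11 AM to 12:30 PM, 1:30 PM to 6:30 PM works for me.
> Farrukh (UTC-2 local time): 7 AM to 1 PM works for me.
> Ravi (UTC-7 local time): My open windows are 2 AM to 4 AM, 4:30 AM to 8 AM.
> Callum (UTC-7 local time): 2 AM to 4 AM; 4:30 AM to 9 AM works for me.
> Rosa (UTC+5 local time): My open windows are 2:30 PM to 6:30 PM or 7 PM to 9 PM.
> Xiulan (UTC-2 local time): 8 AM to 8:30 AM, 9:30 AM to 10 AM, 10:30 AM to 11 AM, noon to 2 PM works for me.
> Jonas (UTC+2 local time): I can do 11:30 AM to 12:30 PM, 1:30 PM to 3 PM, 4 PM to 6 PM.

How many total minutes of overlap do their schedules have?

Erik in UTC: 09:00-10:30, 11:30-16:30 (subtract 2h to convert from UTC+2).
Farrukh in UTC: 09:00-15:00 (add 2h to convert from UTC-2).
Ravi in UTC: 09:00-11:00, 11:30-15:00 (add 7h to convert from UTC-7).
Callum in UTC: 09:00-11:00, 11:30-16:00 (add 7h to convert from UTC-7).
Rosa in UTC: 09:30-13:30, 14:00-16:00 (subtract 5h to convert from UTC+5).
Xiulan in UTC: 10:00-10:30, 11:30-12:00, 12:30-13:00, 14:00-16:00 (add 2h to convert from UTC-2).
Jonas in UTC: 09:30-10:30, 11:30-13:00, 14:00-16:00 (subtract 2h to convert from UTC+2).
Erik ∩ Farrukh: 09:00-10:30, 11:30-15:00.
Erik ∩ Farrukh ∩ Ravi: 09:00-10:30, 11:30-15:00.
Erik ∩ Farrukh ∩ Ravi ∩ Callum: 09:00-10:30, 11:30-15:00.
Erik ∩ Farrukh ∩ Ravi ∩ Callum ∩ Rosa: 09:30-10:30, 11:30-13:30, 14:00-15:00.
Erik ∩ Farrukh ∩ Ravi ∩ Callum ∩ Rosa ∩ Xiulan: 10:00-10:30, 11:30-12:00, 12:30-13:00, 14:00-15:00.
Erik ∩ Farrukh ∩ Ravi ∩ Callum ∩ Rosa ∩ Xiulan ∩ Jonas: 10:00-10:30, 11:30-12:00, 12:30-13:00, 14:00-15:00.
Summing the common windows: 30 + 30 + 30 + 60 = 150 minutes.

150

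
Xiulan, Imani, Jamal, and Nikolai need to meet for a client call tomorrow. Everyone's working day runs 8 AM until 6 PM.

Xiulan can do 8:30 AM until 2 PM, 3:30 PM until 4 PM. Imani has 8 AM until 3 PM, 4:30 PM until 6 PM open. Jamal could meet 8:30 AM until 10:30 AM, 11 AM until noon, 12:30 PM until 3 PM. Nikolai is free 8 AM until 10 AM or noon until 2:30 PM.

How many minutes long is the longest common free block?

Xiulan ∩ Imani: 08:30-14:00.
Xiulan ∩ Imani ∩ Jamal: 08:30-10:30, 11:00-12:00, 12:30-14:00.
Xiulan ∩ Imani ∩ Jamal ∩ Nikolai: 08:30-10:00, 12:30-14:00.
The longest is 08:30-10:00 at 90 minutes.

90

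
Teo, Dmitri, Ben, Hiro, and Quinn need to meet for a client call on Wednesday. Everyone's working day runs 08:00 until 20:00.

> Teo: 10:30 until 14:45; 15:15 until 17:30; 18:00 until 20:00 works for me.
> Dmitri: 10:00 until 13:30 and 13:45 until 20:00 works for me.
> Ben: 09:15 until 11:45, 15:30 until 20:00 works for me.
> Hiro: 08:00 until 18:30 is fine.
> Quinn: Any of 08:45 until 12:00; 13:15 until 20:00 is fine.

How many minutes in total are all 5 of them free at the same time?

225

Teo ∩ Dmitri: 10:30-13:30, 13:45-14:45, 15:15-17:30, 18:00-20:00.
Teo ∩ Dmitri ∩ Ben: 10:30-11:45, 15:30-17:30, 18:00-20:00.
Teo ∩ Dmitri ∩ Ben ∩ Hiro: 10:30-11:45, 15:30-17:30, 18:00-18:30.
Teo ∩ Dmitri ∩ Ben ∩ Hiro ∩ Quinn: 10:30-11:45, 15:30-17:30, 18:00-18:30.
Summing the common windows: 75 + 120 + 30 = 225 minutes.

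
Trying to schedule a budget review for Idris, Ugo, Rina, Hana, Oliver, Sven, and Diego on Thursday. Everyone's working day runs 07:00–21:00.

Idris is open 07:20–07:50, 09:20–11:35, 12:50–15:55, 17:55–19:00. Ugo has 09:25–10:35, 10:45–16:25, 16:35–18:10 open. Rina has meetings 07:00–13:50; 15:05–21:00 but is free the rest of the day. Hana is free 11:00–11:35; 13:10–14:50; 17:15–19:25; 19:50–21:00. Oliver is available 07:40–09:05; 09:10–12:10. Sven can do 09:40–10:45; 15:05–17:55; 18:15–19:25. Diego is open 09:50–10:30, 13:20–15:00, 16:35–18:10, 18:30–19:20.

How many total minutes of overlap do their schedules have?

0

Idris free: 07:20-07:50, 09:20-11:35, 12:50-15:55, 17:55-19:00.
Ugo free: 09:25-10:35, 10:45-16:25, 16:35-18:10.
Rina free: 13:50-15:05 (invert busy blocks within the working day).
Hana free: 11:00-11:35, 13:10-14:50, 17:15-19:25, 19:50-21:00.
Oliver free: 07:40-09:05, 09:10-12:10.
Sven free: 09:40-10:45, 15:05-17:55, 18:15-19:25.
Diego free: 09:50-10:30, 13:20-15:00, 16:35-18:10, 18:30-19:20.
Idris ∩ Ugo: 09:25-10:35, 10:45-11:35, 12:50-15:55, 17:55-18:10.
Idris ∩ Ugo ∩ Rina: 13:50-15:05.
Idris ∩ Ugo ∩ Rina ∩ Hana: 13:50-14:50.
Idris ∩ Ugo ∩ Rina ∩ Hana ∩ Oliver: ∅.
Idris ∩ Ugo ∩ Rina ∩ Hana ∩ Oliver ∩ Sven: ∅.
Idris ∩ Ugo ∩ Rina ∩ Hana ∩ Oliver ∩ Sven ∩ Diego: ∅.
There is no time when everyone is free.
There is no common window, so the total is 0 minutes.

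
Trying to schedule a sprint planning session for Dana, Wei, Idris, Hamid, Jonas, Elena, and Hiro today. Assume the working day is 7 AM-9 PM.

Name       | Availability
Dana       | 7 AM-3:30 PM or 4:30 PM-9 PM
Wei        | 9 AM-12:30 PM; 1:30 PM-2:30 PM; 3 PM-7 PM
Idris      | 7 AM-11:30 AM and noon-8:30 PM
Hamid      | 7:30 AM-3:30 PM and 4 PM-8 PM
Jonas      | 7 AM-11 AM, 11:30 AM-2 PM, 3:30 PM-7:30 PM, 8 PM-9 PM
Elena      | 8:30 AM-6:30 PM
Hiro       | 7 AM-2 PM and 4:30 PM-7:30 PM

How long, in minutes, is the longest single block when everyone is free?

Dana ∩ Wei: 09:00-12:30, 13:30-14:30, 15:00-15:30, 16:30-19:00.
Dana ∩ Wei ∩ Idris: 09:00-11:30, 12:00-12:30, 13:30-14:30, 15:00-15:30, 16:30-19:00.
Dana ∩ Wei ∩ Idris ∩ Hamid: 09:00-11:30, 12:00-12:30, 13:30-14:30, 15:00-15:30, 16:30-19:00.
Dana ∩ Wei ∩ Idris ∩ Hamid ∩ Jonas: 09:00-11:00, 12:00-12:30, 13:30-14:00, 16:30-19:00.
Dana ∩ Wei ∩ Idris ∩ Hamid ∩ Jonas ∩ Elena: 09:00-11:00, 12:00-12:30, 13:30-14:00, 16:30-18:30.
Dana ∩ Wei ∩ Idris ∩ Hamid ∩ Jonas ∩ Elena ∩ Hiro: 09:00-11:00, 12:00-12:30, 13:30-14:00, 16:30-18:30.
The longest is 09:00-11:00 at 120 minutes.

120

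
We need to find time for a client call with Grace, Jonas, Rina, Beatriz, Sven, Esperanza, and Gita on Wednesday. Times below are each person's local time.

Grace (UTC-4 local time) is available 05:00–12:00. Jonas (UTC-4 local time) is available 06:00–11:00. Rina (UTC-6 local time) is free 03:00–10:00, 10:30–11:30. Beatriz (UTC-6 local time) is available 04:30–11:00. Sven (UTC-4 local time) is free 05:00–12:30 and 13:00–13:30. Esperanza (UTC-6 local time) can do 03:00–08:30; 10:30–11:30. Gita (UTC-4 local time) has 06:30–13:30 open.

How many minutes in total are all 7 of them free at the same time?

240

Grace in UTC: 09:00-16:00 (add 4h to convert from UTC-4).
Jonas in UTC: 10:00-15:00 (add 4h to convert from UTC-4).
Rina in UTC: 09:00-16:00, 16:30-17:30 (add 6h to convert from UTC-6).
Beatriz in UTC: 10:30-17:00 (add 6h to convert from UTC-6).
Sven in UTC: 09:00-16:30, 17:00-17:30 (add 4h to convert from UTC-4).
Esperanza in UTC: 09:00-14:30, 16:30-17:30 (add 6h to convert from UTC-6).
Gita in UTC: 10:30-17:30 (add 4h to convert from UTC-4).
Grace ∩ Jonas: 10:00-15:00.
Grace ∩ Jonas ∩ Rina: 10:00-15:00.
Grace ∩ Jonas ∩ Rina ∩ Beatriz: 10:30-15:00.
Grace ∩ Jonas ∩ Rina ∩ Beatriz ∩ Sven: 10:30-15:00.
Grace ∩ Jonas ∩ Rina ∩ Beatriz ∩ Sven ∩ Esperanza: 10:30-14:30.
Grace ∩ Jonas ∩ Rina ∩ Beatriz ∩ Sven ∩ Esperanza ∩ Gita: 10:30-14:30.
That's a single block of 240 minutes.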